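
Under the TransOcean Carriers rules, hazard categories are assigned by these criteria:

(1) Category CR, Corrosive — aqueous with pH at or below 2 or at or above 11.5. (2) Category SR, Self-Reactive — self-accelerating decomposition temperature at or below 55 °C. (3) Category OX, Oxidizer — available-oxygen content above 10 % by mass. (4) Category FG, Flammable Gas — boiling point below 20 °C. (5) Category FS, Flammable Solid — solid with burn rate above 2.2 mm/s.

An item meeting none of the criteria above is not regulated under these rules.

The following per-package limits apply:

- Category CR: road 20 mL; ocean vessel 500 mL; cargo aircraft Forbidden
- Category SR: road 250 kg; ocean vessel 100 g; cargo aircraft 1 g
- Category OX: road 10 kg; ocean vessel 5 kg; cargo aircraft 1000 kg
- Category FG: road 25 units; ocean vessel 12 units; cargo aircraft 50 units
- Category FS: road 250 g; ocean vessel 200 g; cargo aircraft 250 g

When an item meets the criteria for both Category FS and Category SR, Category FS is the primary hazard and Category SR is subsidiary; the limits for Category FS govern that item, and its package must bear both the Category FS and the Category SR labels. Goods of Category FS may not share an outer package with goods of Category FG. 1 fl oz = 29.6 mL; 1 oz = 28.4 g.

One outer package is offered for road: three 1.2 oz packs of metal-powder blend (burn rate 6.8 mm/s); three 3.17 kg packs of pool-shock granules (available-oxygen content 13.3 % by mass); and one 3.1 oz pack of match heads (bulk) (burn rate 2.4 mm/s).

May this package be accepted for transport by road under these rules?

Yes

Metal-powder blend: burn rate 6.8 mm/s > 2.2 mm/s → Category FS (Flammable Solid).
With available-oxygen content 13.3 % by mass (> 10 % by mass), the pool-shock granules fall in Category OX.
With burn rate 2.4 mm/s (> 2.2 mm/s), the match heads (bulk) fall in Category FS.
Category FS net quantity: (three 1.2 oz packs = 102.24 g) + (one 3.1 oz pack = 88.04 g) = 190.28 g.
190.28 g ≤ 250 g (road limit, Category FS) — within limit.
Category OX quantity: three 3.17 kg packs = 9.51 kg.
9.51 kg is within the road limit of 10 kg for Category OX.
The segregation rule (Category FS with Category FG) does not apply to Category FS with Category OX.
Every hazard category is within its road limit and no segregation rule is violated.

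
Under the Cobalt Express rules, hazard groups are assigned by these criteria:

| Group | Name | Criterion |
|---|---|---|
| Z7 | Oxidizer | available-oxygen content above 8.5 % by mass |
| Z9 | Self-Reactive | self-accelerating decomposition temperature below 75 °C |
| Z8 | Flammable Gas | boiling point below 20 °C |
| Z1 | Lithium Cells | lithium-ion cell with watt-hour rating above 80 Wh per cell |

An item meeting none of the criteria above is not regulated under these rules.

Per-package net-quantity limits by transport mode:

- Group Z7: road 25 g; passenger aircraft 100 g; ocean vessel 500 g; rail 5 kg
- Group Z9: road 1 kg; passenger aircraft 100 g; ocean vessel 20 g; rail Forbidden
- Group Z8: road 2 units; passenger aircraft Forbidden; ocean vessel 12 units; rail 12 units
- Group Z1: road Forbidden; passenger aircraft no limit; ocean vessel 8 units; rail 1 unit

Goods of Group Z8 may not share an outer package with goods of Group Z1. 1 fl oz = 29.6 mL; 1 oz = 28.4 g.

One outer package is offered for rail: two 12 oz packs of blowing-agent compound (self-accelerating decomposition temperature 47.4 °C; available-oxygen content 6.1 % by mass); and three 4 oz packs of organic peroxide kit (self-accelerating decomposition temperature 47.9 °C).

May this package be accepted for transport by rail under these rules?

No

Self-accelerating decomposition temperature 47.4 °C meets the Group Z9 criterion (Self-Reactive), so the blowing-agent compound is Group Z9.
With self-accelerating decomposition temperature 47.9 °C (< 75 °C), the organic peroxide kit falls in Group Z9.
Group Z9 net quantity: (two 12 oz packs = 681.6 g) + (three 4 oz packs = 340.8 g) = 1022.4 g.
By rail, Group Z9 is Forbidden regardless of quantity.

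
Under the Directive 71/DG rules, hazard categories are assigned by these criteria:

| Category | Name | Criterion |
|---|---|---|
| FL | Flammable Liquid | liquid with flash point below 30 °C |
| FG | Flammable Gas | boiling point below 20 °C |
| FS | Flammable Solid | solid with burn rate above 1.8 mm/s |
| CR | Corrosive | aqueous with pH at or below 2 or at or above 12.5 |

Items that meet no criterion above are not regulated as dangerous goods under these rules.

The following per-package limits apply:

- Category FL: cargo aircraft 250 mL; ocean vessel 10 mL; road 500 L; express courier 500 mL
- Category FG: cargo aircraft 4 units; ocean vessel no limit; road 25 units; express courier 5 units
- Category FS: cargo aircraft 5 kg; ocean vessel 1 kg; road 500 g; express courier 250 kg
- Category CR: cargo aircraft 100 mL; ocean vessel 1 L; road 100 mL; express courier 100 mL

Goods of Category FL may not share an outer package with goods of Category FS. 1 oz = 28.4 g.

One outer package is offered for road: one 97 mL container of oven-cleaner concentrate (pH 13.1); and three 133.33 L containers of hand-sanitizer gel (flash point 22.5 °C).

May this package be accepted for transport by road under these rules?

Yes

With pH 13.1 (≥ 12.5), the oven-cleaner concentrate falls in Category CR.
Hand-sanitizer gel: flash point 22.5 °C < 30 °C → Category FL (Flammable Liquid).
Category FL quantity: three 133.33 L containers = 399.99 L.
That is within the Category FL road limit of 500 L.
Category CR quantity: 97 mL.
97 mL is within the road limit of 100 mL for Category CR.
The segregation rule (Category FL with Category FS) does not apply to Category FL with Category CR.
Every hazard category is within its road limit and no segregation rule is violated.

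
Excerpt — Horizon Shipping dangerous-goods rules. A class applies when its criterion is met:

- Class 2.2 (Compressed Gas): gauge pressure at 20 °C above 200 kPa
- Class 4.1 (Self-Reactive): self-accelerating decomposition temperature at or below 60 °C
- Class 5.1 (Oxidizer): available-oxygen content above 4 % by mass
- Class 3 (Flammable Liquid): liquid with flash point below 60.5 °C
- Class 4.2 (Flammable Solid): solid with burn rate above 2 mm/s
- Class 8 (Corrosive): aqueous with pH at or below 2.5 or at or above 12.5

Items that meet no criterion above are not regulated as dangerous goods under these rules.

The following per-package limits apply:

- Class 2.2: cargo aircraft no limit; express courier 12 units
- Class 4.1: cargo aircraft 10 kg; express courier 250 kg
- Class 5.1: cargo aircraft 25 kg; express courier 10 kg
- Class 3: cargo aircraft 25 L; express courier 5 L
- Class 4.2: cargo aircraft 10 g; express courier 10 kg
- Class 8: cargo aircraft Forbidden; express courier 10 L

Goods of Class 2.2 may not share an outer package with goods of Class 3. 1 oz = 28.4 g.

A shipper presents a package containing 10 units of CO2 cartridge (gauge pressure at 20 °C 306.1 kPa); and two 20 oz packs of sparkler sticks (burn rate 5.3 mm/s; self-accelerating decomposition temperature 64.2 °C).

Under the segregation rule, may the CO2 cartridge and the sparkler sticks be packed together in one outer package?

Yes

Gauge pressure at 20 °C 306.1 kPa meets the Class 2.2 criterion (Compressed Gas), so the CO2 cartridge is Class 2.2.
The sparkler sticks have burn rate 5.3 mm/s, which is > 2 mm/s, so they are Class 4.2 (Flammable Solid).
No segregation rule bars Class 2.2 with Class 4.2.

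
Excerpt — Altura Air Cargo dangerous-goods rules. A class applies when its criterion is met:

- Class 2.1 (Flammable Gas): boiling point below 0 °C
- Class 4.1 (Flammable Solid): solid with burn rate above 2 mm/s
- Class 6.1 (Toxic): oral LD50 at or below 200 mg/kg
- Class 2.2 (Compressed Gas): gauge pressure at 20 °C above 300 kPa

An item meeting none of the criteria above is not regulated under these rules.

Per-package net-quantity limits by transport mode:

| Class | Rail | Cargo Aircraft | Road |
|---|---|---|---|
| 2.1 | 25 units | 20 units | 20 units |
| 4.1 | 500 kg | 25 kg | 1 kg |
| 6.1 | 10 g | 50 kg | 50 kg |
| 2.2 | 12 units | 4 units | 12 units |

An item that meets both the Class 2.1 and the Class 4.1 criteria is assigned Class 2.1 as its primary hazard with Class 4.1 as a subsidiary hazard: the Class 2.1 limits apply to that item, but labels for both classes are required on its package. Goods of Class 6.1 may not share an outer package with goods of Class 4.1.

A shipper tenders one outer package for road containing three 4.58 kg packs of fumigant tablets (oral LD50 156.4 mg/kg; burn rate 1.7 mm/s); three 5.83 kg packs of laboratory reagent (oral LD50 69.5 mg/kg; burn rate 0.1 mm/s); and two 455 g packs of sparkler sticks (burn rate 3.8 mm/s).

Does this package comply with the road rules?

With oral LD50 156.4 mg/kg (≤ 200 mg/kg), the fumigant tablets fall in Class 6.1.
The laboratory reagent has oral LD50 69.5 mg/kg, which is ≤ 200 mg/kg, so it is Class 6.1 (Toxic).
Sparkler sticks: burn rate 3.8 mm/s > 2 mm/s → Class 4.1 (Flammable Solid).
Total Class 6.1: (three 4.58 kg packs = 13.74 kg) + (three 5.83 kg packs = 17.49 kg) = 31.23 kg.
31.23 kg ≤ 50 kg (road limit, Class 6.1) — within limit.
Class 4.1 quantity: two 455 g packs = 910 g.
910 g is within the road limit of 1 kg for Class 4.1.
Class 6.1 and Class 4.1 may not share an outer package.

No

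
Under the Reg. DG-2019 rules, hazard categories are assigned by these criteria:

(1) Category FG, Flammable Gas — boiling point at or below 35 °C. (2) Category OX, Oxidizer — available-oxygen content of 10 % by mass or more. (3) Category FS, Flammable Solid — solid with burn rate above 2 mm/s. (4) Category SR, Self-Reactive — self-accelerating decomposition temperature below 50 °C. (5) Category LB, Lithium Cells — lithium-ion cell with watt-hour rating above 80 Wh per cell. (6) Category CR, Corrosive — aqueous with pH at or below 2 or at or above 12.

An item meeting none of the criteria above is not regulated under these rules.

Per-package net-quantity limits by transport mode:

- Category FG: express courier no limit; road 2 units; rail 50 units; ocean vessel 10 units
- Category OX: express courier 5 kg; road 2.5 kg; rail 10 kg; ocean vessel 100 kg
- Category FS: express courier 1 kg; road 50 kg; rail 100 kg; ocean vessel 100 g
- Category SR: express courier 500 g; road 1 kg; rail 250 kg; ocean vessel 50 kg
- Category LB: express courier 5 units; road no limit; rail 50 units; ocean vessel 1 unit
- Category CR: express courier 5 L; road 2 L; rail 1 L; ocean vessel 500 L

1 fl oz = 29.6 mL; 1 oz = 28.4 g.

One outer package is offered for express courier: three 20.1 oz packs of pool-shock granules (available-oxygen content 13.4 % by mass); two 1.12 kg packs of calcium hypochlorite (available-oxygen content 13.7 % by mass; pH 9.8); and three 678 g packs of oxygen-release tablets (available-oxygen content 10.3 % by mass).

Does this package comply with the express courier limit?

Pool-shock granules: available-oxygen content 13.4 % by mass ≥ 10 % by mass → Category OX (Oxidizer).
Calcium hypochlorite: available-oxygen content 13.7 % by mass ≥ 10 % by mass → Category OX (Oxidizer).
Available-oxygen content 10.3 % by mass meets the Category OX criterion (Oxidizer), so the oxygen-release tablets are Category OX.
Category OX net quantity: (three 20.1 oz packs = 1712.52 g) + (two 1.12 kg packs = 2.24 kg) + (three 678 g packs = 2.034 kg) = 5986.52 g.
5986.52 g > 5 kg (express courier limit, Category OX) — over the limit.

No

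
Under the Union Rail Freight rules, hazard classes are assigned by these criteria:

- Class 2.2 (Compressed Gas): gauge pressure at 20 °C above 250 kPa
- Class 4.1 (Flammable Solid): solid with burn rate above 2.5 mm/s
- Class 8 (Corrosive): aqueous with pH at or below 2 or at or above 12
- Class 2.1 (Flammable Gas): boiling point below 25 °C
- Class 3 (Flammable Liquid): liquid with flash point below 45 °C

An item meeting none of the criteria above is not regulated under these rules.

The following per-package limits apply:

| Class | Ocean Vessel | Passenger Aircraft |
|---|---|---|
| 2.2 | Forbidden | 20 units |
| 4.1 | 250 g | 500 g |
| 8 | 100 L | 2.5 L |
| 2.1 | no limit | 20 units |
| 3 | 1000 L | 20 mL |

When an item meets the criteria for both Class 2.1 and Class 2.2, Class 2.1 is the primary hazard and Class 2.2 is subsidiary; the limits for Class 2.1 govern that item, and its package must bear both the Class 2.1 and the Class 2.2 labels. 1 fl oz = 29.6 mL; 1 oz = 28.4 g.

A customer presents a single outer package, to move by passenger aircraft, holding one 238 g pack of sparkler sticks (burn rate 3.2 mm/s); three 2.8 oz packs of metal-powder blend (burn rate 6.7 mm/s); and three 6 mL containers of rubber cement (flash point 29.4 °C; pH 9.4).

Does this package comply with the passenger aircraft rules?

Yes

With burn rate 3.2 mm/s (> 2.5 mm/s), the sparkler sticks fall in Class 4.1.
Metal-powder blend: burn rate 6.7 mm/s > 2.5 mm/s → Class 4.1 (Flammable Solid).
Flash point 29.4 °C meets the Class 3 criterion (Flammable Liquid), so the rubber cement is Class 3.
Class 4.1 net quantity: 238 g + (three 2.8 oz packs = 238.56 g) = 476.56 g.
476.56 g is within the passenger aircraft limit of 500 g for Class 4.1.
Class 3 quantity: three 6 mL containers = 18 mL.
That is within the Class 3 passenger aircraft limit of 20 mL.
Every hazard class is within its passenger aircraft limit and no segregation rule is violated.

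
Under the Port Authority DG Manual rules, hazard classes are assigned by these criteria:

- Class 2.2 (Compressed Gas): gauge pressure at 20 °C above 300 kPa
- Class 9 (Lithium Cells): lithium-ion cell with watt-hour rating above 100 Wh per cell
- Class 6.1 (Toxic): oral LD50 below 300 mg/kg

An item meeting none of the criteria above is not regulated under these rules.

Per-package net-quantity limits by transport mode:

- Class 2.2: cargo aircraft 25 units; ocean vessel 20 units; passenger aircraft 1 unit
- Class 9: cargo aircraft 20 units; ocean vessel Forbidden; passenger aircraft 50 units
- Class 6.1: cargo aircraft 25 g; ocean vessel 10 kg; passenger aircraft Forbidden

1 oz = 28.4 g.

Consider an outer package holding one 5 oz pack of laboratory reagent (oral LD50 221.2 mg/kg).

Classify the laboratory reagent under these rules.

Class 6.1

The laboratory reagent has oral LD50 221.2 mg/kg, which is < 300 mg/kg, so it is Class 6.1 (Toxic).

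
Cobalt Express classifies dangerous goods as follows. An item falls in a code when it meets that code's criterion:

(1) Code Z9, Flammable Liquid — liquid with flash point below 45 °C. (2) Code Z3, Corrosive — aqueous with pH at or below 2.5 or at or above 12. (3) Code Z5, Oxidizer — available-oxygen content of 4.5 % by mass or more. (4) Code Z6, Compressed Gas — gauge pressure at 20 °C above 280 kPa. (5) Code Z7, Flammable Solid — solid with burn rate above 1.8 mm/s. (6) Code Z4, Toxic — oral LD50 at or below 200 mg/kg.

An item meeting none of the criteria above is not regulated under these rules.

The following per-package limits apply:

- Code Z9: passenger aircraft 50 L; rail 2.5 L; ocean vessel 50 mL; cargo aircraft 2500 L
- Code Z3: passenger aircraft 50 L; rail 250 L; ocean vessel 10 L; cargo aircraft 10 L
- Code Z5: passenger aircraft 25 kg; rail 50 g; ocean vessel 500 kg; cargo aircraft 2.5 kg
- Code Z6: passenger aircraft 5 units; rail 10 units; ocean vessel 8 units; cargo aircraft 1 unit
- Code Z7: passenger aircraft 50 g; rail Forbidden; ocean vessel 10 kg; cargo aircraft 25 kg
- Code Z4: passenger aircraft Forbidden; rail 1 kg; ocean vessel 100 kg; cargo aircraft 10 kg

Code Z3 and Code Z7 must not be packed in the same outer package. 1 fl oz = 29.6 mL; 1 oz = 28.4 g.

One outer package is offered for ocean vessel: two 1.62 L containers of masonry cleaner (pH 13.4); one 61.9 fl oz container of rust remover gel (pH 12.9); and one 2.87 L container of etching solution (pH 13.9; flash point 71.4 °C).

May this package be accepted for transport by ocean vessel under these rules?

Yes

With pH 13.4 (≥ 12), the masonry cleaner falls in Code Z3.
pH 12.9 meets the Code Z3 criterion (Corrosive), so the rust remover gel is Code Z3.
With pH 13.9 (≥ 12), the etching solution falls in Code Z3.
Total Code Z3: (two 1.62 L containers = 3.24 L) + (one 61.9 fl oz container = 1832.24 mL) + 2.87 L = 7942.24 mL.
7942.24 mL is within the ocean vessel limit of 10 L for Code Z3.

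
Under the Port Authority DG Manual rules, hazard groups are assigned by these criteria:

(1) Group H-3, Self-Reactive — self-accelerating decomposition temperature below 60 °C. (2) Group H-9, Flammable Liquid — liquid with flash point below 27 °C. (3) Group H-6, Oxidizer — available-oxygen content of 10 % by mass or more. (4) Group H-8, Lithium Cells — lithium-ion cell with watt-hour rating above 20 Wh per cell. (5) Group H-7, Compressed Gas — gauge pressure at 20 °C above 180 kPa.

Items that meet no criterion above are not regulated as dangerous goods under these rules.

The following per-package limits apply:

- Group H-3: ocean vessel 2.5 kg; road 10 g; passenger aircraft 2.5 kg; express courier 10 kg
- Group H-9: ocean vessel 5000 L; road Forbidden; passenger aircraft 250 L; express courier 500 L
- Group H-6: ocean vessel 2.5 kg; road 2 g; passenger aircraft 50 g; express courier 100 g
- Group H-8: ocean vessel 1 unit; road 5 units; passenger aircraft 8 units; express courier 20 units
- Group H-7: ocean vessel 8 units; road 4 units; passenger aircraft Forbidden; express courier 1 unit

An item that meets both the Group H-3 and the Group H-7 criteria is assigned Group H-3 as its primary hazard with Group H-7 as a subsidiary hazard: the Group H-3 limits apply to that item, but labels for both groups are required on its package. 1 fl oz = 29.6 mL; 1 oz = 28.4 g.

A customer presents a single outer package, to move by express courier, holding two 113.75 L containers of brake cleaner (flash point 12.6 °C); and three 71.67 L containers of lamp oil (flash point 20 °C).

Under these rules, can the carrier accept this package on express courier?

Flash point 12.6 °C meets the Group H-9 criterion (Flammable Liquid), so the brake cleaner is Group H-9.
Lamp oil: flash point 20 °C < 27 °C → Group H-9 (Flammable Liquid).
Group H-9 net quantity: (two 113.75 L containers = 227.5 L) + (three 71.67 L containers = 215.01 L) = 442.51 L.
442.51 L ≤ 500 L (express courier limit, Group H-9) — within limit.

Yes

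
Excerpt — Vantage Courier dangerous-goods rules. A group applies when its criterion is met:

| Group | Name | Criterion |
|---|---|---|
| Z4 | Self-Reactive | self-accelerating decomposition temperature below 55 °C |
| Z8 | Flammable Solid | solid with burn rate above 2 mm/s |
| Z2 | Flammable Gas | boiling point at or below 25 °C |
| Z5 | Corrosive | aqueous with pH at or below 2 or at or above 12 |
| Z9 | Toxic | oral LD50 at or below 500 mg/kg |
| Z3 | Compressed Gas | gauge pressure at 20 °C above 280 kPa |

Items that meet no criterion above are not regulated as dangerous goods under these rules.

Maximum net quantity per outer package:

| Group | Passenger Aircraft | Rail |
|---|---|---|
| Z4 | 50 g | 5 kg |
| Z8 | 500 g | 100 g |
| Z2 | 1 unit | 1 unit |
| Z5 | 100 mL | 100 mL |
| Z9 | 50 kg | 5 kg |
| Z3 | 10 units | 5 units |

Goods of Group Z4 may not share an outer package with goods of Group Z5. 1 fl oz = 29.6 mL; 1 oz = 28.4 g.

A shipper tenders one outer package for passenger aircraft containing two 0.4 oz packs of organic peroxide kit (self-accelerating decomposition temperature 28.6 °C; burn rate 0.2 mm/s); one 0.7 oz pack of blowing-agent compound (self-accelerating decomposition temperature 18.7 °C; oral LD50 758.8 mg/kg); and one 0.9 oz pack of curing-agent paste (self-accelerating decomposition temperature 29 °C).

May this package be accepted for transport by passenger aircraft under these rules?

Self-accelerating decomposition temperature 28.6 °C meets the Group Z4 criterion (Self-Reactive), so the organic peroxide kit is Group Z4.
The blowing-agent compound has self-accelerating decomposition temperature 18.7 °C, which is < 55 °C, so it is Group Z4 (Self-Reactive).
Self-accelerating decomposition temperature 29 °C meets the Group Z4 criterion (Self-Reactive), so the curing-agent paste is Group Z4.
Total Group Z4: (two 0.4 oz packs = 22.72 g) + (one 0.7 oz pack = 19.88 g) + (one 0.9 oz pack = 25.56 g) = 68.16 g.
68.16 g exceeds the passenger aircraft limit of 50 g for Group Z4.

No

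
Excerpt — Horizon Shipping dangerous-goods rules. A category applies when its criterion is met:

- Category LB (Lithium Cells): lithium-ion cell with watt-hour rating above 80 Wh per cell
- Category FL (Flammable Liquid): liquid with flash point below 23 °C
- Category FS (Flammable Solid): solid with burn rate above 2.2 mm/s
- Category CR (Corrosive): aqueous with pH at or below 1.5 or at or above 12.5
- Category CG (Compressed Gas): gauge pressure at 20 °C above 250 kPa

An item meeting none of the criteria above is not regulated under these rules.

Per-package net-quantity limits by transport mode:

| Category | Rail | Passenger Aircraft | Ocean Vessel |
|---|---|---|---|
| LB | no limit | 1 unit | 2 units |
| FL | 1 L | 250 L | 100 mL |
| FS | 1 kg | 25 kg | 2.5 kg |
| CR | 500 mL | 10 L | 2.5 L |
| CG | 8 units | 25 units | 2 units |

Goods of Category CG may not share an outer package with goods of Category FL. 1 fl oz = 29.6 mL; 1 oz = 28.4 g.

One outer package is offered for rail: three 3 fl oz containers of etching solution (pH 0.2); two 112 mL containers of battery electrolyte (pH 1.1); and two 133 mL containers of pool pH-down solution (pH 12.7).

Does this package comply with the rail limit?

pH 0.2 meets the Category CR criterion (Corrosive), so the etching solution is Category CR.
pH 1.1 meets the Category CR criterion (Corrosive), so the battery electrolyte is Category CR.
With pH 12.7 (≥ 12.5), the pool pH-down solution falls in Category CR.
Total Category CR: (three 3 fl oz containers = 266.4 mL) + (two 112 mL containers = 224 mL) + (two 133 mL containers = 266 mL) = 756.4 mL.
756.4 mL > 500 mL (rail limit, Category CR) — over the limit.

No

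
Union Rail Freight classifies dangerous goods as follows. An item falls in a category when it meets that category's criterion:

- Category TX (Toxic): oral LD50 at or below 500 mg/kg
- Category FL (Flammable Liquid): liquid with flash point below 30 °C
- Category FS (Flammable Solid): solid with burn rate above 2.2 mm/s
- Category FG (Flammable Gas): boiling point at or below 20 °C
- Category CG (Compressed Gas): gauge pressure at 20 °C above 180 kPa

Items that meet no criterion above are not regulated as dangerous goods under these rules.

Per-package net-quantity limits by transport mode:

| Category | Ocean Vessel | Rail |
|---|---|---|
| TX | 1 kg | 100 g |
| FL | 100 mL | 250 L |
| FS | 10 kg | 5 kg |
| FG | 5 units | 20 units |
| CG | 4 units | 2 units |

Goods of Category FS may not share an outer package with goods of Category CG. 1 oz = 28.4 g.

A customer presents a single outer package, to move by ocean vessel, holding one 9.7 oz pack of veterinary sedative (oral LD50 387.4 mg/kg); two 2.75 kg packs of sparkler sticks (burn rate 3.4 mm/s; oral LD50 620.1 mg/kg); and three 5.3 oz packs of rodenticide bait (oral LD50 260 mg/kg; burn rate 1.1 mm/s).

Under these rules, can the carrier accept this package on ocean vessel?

Yes

Oral LD50 387.4 mg/kg meets the Category TX criterion (Toxic), so the veterinary sedative is Category TX.
Sparkler sticks: burn rate 3.4 mm/s > 2.2 mm/s → Category FS (Flammable Solid).
The rodenticide bait has oral LD50 260 mg/kg, which is ≤ 500 mg/kg, so it is Category TX (Toxic).
Total Category TX: (one 9.7 oz pack = 275.48 g) + (three 5.3 oz packs = 451.56 g) = 727.04 g.
727.04 g ≤ 1 kg (ocean vessel limit, Category TX) — within limit.
Category FS quantity: two 2.75 kg packs = 5.5 kg.
5.5 kg is within the ocean vessel limit of 10 kg for Category FS.
The segregation rule (Category FS with Category CG) does not apply to Category TX with Category FS.
Every hazard category is within its ocean vessel limit and no segregation rule is violated.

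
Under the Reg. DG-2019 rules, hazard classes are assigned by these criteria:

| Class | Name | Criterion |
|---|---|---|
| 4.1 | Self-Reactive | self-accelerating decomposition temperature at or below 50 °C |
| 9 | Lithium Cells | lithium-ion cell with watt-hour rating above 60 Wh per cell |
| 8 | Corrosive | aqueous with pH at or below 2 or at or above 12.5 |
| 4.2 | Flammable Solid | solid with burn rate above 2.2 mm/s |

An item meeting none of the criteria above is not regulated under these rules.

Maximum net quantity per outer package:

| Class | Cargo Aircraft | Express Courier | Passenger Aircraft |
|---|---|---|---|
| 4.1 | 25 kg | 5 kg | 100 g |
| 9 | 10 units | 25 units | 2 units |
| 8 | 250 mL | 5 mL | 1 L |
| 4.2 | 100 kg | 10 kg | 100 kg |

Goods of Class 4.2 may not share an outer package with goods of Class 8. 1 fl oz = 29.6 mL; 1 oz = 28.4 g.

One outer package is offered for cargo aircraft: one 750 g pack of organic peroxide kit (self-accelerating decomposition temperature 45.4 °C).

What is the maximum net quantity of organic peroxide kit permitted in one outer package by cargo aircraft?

The organic peroxide kit has self-accelerating decomposition temperature 45.4 °C, which is ≤ 50 °C, so it is Class 4.1 (Self-Reactive).
The cargo aircraft limit for Class 4.1 is 25 kg.

25 kg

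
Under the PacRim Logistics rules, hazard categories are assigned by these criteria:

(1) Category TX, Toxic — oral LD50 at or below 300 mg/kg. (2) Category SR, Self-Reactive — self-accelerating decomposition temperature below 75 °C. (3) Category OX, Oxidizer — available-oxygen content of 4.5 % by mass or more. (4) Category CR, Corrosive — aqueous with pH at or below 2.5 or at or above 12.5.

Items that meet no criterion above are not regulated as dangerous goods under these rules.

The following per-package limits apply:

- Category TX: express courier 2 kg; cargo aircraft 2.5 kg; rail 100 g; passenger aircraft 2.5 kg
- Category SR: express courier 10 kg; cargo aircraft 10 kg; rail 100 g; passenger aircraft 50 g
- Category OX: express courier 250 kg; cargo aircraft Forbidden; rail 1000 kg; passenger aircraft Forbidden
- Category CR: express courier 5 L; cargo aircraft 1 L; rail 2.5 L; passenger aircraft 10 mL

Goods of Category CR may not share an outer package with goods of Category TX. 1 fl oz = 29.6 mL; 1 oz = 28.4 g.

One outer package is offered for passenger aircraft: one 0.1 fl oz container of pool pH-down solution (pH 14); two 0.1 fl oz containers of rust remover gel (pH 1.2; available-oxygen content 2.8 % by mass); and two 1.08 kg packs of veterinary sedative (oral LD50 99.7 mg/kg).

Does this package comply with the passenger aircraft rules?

The pool pH-down solution has pH 14, which is ≥ 12.5, so it is Category CR (Corrosive).
pH 1.2 meets the Category CR criterion (Corrosive), so the rust remover gel is Category CR.
With oral LD50 99.7 mg/kg (≤ 300 mg/kg), the veterinary sedative falls in Category TX.
Total Category CR: (one 0.1 fl oz container = 2.96 mL) + (two 0.1 fl oz containers = 5.92 mL) = 8.88 mL.
That is within the Category CR passenger aircraft limit of 10 mL.
Category TX quantity: two 1.08 kg packs = 2.16 kg.
2.16 kg ≤ 2.5 kg (passenger aircraft limit, Category TX) — within limit.
Category CR and Category TX may not share an outer package.

No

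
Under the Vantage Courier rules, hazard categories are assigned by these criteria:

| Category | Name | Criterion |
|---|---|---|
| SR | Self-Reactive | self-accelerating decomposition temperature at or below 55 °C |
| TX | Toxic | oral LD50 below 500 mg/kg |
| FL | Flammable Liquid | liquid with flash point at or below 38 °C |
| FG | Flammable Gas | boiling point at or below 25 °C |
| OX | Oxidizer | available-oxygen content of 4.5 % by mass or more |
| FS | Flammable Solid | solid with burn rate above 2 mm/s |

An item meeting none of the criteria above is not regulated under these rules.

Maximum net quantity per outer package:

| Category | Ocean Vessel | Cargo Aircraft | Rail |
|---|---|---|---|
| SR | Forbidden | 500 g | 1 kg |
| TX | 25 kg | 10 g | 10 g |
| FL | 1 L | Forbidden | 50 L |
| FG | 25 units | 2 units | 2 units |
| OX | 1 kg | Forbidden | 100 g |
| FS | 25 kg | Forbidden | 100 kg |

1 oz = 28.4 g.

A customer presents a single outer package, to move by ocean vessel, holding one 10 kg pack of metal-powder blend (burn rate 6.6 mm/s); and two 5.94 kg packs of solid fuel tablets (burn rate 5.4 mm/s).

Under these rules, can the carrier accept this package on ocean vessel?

Yes

The metal-powder blend has burn rate 6.6 mm/s, which is > 2 mm/s, so it is Category FS (Flammable Solid).
The solid fuel tablets have burn rate 5.4 mm/s, which is > 2 mm/s, so they are Category FS (Flammable Solid).
Category FS net quantity: 10 kg + (two 5.94 kg packs = 11.88 kg) = 21.88 kg.
21.88 kg is within the ocean vessel limit of 25 kg for Category FS.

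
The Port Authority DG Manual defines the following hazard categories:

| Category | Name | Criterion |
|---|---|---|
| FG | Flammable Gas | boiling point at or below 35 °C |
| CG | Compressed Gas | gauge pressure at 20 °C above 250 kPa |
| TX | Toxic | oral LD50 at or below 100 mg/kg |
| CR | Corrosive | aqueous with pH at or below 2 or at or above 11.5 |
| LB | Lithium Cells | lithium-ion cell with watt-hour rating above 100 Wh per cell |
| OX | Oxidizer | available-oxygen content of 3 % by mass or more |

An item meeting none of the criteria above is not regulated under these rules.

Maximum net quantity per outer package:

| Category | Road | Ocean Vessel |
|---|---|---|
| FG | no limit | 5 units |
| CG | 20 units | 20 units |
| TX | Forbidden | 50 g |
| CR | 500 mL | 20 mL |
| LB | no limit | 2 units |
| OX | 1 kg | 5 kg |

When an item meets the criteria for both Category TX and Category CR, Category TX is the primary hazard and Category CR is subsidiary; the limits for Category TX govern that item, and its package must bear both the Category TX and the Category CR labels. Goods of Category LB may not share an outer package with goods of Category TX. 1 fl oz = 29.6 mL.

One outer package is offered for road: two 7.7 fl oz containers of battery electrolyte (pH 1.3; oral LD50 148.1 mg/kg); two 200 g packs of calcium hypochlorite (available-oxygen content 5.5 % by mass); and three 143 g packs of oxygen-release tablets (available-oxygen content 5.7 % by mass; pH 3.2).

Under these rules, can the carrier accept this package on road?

Yes

With pH 1.3 (≤ 2), the battery electrolyte falls in Category CR.
Available-oxygen content 5.5 % by mass meets the Category OX criterion (Oxidizer), so the calcium hypochlorite is Category OX.
With available-oxygen content 5.7 % by mass (≥ 3 % by mass), the oxygen-release tablets fall in Category OX.
Category CR quantity: two 7.7 fl oz containers = 455.84 mL.
455.84 mL ≤ 500 mL (road limit, Category CR) — within limit.
Category OX net quantity: (two 200 g packs = 400 g) + (three 143 g packs = 429 g) = 829 g.
829 g ≤ 1 kg (road limit, Category OX) — within limit.
The segregation rule (Category LB with Category TX) does not apply to Category CR with Category OX.
Every hazard category is within its road limit and no segregation rule is violated.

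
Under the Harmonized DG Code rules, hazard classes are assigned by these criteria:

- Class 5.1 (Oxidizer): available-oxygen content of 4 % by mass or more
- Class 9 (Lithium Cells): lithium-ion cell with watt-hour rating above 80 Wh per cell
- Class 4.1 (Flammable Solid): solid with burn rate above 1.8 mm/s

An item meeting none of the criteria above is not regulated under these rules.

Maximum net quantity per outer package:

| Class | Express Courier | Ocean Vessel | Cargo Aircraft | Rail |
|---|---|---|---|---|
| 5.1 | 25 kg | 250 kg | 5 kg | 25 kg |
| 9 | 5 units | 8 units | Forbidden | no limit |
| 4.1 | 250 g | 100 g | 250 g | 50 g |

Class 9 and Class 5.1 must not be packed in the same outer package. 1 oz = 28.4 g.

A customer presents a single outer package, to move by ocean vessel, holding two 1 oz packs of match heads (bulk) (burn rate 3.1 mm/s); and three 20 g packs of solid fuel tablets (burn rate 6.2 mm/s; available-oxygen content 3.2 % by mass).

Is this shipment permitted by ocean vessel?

No

Match heads (bulk): burn rate 3.1 mm/s > 1.8 mm/s → Class 4.1 (Flammable Solid).
The solid fuel tablets have burn rate 6.2 mm/s, which is > 1.8 mm/s, so they are Class 4.1 (Flammable Solid).
Class 4.1 net quantity: (two 1 oz packs = 56.8 g) + (three 20 g packs = 60 g) = 116.8 g.
116.8 g > 100 g (ocean vessel limit, Class 4.1) — over the limit.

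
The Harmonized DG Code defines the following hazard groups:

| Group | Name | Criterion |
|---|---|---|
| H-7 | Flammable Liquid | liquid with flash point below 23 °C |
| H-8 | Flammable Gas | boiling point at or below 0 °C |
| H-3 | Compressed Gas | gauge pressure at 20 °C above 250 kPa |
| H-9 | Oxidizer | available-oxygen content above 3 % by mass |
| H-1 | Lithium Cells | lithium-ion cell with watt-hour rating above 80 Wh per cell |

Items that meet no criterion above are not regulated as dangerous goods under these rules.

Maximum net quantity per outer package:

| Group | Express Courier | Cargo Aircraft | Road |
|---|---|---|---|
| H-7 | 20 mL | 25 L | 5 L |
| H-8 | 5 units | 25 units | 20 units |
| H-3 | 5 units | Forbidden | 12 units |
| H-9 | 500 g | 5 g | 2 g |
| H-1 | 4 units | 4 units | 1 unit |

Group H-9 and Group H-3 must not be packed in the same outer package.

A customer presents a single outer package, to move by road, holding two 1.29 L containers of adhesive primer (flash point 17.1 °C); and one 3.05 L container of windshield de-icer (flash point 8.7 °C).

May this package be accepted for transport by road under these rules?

No

The adhesive primer has flash point 17.1 °C, which is < 23 °C, so it is Group H-7 (Flammable Liquid).
Flash point 8.7 °C meets the Group H-7 criterion (Flammable Liquid), so the windshield de-icer is Group H-7.
Total Group H-7: (two 1.29 L containers = 2.58 L) + 3.05 L = 5.63 L.
5.63 L exceeds the road limit of 5 L for Group H-7.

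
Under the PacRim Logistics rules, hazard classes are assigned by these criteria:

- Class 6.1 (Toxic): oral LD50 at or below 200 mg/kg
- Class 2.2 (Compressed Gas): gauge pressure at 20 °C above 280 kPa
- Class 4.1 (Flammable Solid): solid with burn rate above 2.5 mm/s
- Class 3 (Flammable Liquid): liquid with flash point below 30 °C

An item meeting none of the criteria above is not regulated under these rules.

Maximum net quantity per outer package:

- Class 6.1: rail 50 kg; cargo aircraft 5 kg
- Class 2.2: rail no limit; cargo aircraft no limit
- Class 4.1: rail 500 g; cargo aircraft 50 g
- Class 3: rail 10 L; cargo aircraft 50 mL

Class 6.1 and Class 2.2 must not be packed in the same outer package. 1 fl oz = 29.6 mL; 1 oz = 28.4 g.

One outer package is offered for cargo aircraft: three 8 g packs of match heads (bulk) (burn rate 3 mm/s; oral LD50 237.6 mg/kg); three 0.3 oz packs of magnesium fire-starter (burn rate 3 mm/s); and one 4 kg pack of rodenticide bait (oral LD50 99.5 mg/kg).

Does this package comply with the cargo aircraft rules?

Match heads (bulk): burn rate 3 mm/s > 2.5 mm/s → Class 4.1 (Flammable Solid).
The magnesium fire-starter has burn rate 3 mm/s, which is > 2.5 mm/s, so it is Class 4.1 (Flammable Solid).
With oral LD50 99.5 mg/kg (≤ 200 mg/kg), the rodenticide bait falls in Class 6.1.
Class 6.1 quantity: 4 kg.
That is within the Class 6.1 cargo aircraft limit of 5 kg.
Total Class 4.1: (three 8 g packs = 24 g) + (three 0.3 oz packs = 25.56 g) = 49.56 g.
49.56 g ≤ 50 g (cargo aircraft limit, Class 4.1) — within limit.
The segregation rule (Class 6.1 with Class 2.2) does not apply to Class 6.1 with Class 4.1.
Every hazard class is within its cargo aircraft limit and no segregation rule is violated.

Yes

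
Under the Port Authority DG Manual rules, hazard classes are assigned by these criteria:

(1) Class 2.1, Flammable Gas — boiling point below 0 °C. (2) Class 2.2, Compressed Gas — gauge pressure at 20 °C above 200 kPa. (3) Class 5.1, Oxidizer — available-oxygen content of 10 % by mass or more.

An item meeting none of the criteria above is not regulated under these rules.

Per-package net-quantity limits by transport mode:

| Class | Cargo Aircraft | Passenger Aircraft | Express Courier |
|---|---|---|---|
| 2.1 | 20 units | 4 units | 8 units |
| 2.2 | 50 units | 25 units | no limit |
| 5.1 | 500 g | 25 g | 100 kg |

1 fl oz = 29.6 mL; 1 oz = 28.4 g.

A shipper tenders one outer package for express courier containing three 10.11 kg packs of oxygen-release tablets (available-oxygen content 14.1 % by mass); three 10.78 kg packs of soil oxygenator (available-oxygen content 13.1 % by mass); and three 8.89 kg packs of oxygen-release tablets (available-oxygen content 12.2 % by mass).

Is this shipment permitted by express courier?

Yes

Available-oxygen content 14.1 % by mass meets the Class 5.1 criterion (Oxidizer), so the oxygen-release tablets are Class 5.1.
The soil oxygenator has available-oxygen content 13.1 % by mass, which is ≥ 10 % by mass, so it is Class 5.1 (Oxidizer).
The oxygen-release tablets have available-oxygen content 12.2 % by mass, which is ≥ 10 % by mass, so they are Class 5.1 (Oxidizer).
Class 5.1 net quantity: (three 10.11 kg packs = 30.33 kg) + (three 10.78 kg packs = 32.34 kg) + (three 8.89 kg packs = 26.67 kg) = 89.34 kg.
89.34 kg ≤ 100 kg (express courier limit, Class 5.1) — within limit.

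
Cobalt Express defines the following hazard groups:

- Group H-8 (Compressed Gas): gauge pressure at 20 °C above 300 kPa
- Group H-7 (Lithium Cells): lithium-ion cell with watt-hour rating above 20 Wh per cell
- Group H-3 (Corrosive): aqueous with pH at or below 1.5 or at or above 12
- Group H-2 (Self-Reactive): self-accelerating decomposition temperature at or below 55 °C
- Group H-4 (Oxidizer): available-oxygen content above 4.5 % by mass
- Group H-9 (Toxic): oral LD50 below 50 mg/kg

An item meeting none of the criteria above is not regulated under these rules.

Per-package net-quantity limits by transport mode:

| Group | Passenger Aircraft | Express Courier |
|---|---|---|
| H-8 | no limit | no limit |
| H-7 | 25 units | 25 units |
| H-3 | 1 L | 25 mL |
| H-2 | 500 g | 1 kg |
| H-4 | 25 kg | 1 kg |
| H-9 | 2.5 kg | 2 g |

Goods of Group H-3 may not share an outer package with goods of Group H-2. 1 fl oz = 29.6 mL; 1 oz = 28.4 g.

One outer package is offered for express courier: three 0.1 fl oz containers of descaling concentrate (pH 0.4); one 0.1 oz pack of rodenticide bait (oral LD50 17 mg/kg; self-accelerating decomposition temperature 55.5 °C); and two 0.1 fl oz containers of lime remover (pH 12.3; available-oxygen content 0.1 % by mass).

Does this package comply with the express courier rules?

No

Descaling concentrate: pH 0.4 ≤ 1.5 → Group H-3 (Corrosive).
Oral LD50 17 mg/kg meets the Group H-9 criterion (Toxic), so the rodenticide bait is Group H-9.
pH 12.3 meets the Group H-3 criterion (Corrosive), so the lime remover is Group H-3.
Total Group H-3: (three 0.1 fl oz containers = 8.88 mL) + (two 0.1 fl oz containers = 5.92 mL) = 14.8 mL.
14.8 mL is within the express courier limit of 25 mL for Group H-3.
Group H-9 quantity: one 0.1 oz pack = 2.84 g.
That exceeds the Group H-9 express courier limit of 2 g.
The segregation rule (Group H-3 with Group H-2) does not apply to Group H-3 with Group H-9.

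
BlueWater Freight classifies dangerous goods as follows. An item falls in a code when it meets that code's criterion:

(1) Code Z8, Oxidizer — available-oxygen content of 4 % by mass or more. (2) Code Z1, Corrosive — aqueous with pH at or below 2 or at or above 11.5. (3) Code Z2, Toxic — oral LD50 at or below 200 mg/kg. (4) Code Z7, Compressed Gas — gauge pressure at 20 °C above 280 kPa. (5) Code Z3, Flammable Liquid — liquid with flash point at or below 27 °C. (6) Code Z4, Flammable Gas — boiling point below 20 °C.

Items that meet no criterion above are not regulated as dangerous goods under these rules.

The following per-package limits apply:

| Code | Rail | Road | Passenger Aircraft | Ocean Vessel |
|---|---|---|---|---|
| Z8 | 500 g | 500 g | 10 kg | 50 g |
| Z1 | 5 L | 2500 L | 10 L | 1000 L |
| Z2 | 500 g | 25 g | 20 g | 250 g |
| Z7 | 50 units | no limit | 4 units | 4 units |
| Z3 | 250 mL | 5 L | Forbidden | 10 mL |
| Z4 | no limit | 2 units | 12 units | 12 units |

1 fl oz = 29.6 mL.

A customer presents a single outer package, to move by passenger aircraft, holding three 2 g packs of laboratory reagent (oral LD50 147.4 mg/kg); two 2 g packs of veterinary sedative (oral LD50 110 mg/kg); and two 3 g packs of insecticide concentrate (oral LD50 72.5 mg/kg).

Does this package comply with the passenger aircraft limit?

The laboratory reagent has oral LD50 147.4 mg/kg, which is ≤ 200 mg/kg, so it is Code Z2 (Toxic).
With oral LD50 110 mg/kg (≤ 200 mg/kg), the veterinary sedative falls in Code Z2.
Oral LD50 72.5 mg/kg meets the Code Z2 criterion (Toxic), so the insecticide concentrate is Code Z2.
Code Z2 net quantity: (three 2 g packs = 6 g) + (two 2 g packs = 4 g) + (two 3 g packs = 6 g) = 16 g.
That is within the Code Z2 passenger aircraft limit of 20 g.

Yes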